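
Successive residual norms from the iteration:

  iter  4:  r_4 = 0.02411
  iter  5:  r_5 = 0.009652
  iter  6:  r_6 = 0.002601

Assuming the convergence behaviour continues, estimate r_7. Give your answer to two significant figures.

4.0e-4

First estimate the order: p ≈ ln(r_6/r_5) / ln(r_5/r_4) = ln(0.002601/0.009652)/ln(0.009652/0.02411) = ln(0.269478)/ln(0.400332) ≈ 1.4324.
Then r_7 ≈ r_6·(r_6/r_5)^p = 0.002601·(0.269478)^1.4324 = 0.002601·0.152856 ≈ 0.0003976.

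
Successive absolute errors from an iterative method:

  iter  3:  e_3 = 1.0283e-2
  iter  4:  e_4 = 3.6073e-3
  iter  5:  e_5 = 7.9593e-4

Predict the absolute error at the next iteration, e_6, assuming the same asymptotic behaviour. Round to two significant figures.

First estimate the order: p ≈ ln(e_5/e_4) / ln(e_4/e_3) = ln(7.9593e-4/3.6073e-3)/ln(3.6073e-3/1.0283e-2) = ln(0.220644)/ln(0.350802) ≈ 1.4426.
Then e_6 ≈ e_5·(e_5/e_4)^p = 7.9593e-4·(0.220644)^1.4426 = 7.9593e-4·0.113034 ≈ 8.997e-05.

9.0e-5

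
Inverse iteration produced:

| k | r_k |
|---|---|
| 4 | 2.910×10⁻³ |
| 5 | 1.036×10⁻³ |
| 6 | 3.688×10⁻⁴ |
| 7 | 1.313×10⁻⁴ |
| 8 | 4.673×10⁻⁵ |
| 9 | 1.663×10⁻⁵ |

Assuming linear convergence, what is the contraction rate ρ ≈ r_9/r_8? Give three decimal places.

ρ ≈ r_9/r_8 = 1.663×10⁻⁵/4.673×10⁻⁵ = 0.35587

0.356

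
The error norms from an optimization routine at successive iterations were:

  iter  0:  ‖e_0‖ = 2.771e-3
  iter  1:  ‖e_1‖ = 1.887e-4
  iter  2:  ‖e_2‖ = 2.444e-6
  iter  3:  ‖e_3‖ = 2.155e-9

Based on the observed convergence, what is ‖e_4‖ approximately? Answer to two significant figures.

First estimate the order: p ≈ ln(‖e_3‖/‖e_2‖) / ln(‖e_2‖/‖e_1‖) = ln(2.155e-9/2.444e-6)/ln(2.444e-6/1.887e-4) = ln(0.000881751)/ln(0.0129518) ≈ 1.6182.
Then ‖e_4‖ ≈ ‖e_3‖·(‖e_3‖/‖e_2‖)^p = 2.155e-9·(0.000881751)^1.6182 = 2.155e-9·1.14014e-05 ≈ 2.457e-14.

2.5e-14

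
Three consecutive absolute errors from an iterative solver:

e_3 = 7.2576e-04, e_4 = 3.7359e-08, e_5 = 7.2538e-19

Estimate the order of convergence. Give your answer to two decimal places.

2.50

p ≈ ln(e_5/e_4) / ln(e_4/e_3)
  = ln(7.2538e-19/3.7359e-08) / ln(3.7359e-08/7.2576e-04)
  = ln(1.94165e-11) / ln(5.14757e-05)
  = -24.66490 / -9.87440 ≈ 2.49786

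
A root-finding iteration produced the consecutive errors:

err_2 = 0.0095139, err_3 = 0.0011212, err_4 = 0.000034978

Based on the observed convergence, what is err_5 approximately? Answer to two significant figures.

1.3e-7

First estimate the order: p ≈ ln(err_4/err_3) / ln(err_3/err_2) = ln(0.000034978/0.0011212)/ln(0.0011212/0.0095139) = ln(0.0311969)/ln(0.117849) ≈ 1.6215.
Then err_5 ≈ err_4·(err_4/err_3)^p = 0.000034978·(0.0311969)^1.6215 = 0.000034978·0.00361578 ≈ 1.265e-07.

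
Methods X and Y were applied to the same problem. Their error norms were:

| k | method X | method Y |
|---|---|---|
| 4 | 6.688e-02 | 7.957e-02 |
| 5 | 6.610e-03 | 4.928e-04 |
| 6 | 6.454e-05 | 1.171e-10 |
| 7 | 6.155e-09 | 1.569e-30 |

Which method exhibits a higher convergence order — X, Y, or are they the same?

Method X: p ≈ ln(6.155e-09/6.454e-05)/ln(6.454e-05/6.610e-03) ≈ 2.00.
Method Y: p ≈ ln(1.569e-30/1.171e-10)/ln(1.171e-10/4.928e-04) ≈ 3.00.
Method Y has the higher order (≈3.0 vs ≈2.0).

Y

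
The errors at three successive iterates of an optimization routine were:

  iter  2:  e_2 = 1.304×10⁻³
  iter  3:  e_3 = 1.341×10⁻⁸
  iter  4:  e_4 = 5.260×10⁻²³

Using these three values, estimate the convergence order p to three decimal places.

2.888

p ≈ ln(e_4/e_3) / ln(e_3/e_2)
  = ln(5.260×10⁻²³/1.341×10⁻⁸) / ln(1.341×10⁻⁸/1.304×10⁻³)
  = ln(3.92245e-15) / ln(1.02837e-05)
  = -33.172060 / -11.484950 ≈ 2.888307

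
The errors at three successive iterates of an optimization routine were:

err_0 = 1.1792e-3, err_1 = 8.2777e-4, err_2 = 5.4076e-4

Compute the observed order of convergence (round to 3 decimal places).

1.203

p ≈ ln(err_2/err_1) / ln(err_1/err_0)
  = ln(5.4076e-4/8.2777e-4) / ln(8.2777e-4/1.1792e-3)
  = ln(0.653273) / ln(0.701976)
  = -0.425760 / -0.353856 ≈ 1.203201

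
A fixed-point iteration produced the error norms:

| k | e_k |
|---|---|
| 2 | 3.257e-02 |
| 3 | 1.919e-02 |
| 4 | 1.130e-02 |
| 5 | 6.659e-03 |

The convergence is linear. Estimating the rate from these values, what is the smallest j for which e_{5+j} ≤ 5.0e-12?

40

Rate ρ ≈ e_5/e_4 = 6.659e-03/1.130e-02 = 0.5893.
After j more steps, e_{5+j} ≈ 6.659e-03·ρ^j; need ρ^j ≤ 5.0e-12/6.659e-03 = 7.50863e-10.
j ≥ ln(7.50863e-10)/ln(0.5893) = -21.0098/-0.52882 = 39.730.
So 40 more iterations are needed.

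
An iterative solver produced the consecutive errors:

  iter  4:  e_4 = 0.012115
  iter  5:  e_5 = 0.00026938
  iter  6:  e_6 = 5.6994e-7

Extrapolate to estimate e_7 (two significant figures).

2.7e-11

First estimate the order: p ≈ ln(e_6/e_5) / ln(e_5/e_4) = ln(5.6994e-7/0.00026938)/ln(0.00026938/0.012115) = ln(0.00211575)/ln(0.0222352) ≈ 1.6180.
Then e_7 ≈ e_6·(e_6/e_5)^p = 5.6994e-7·(0.00211575)^1.6180 = 5.6994e-7·4.70545e-05 ≈ 2.682e-11.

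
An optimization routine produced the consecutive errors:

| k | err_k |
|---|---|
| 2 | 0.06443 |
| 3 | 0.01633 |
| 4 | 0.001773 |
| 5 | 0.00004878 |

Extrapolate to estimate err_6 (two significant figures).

First estimate the order: p ≈ ln(err_5/err_4) / ln(err_4/err_3) = ln(0.00004878/0.001773)/ln(0.001773/0.01633) = ln(0.0275127)/ln(0.108573) ≈ 1.6183.
Then err_6 ≈ err_5·(err_5/err_4)^p = 0.00004878·(0.0275127)^1.6183 = 0.00004878·0.0029833 ≈ 1.455e-07.

1.5e-7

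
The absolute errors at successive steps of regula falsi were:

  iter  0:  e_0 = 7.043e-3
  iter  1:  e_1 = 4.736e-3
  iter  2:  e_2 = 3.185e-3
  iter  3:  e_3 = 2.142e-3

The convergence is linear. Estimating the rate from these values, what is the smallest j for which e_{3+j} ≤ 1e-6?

Rate ρ ≈ e_3/e_2 = 2.142e-3/3.185e-3 = 0.6725.
After j more steps, e_{3+j} ≈ 2.142e-3·ρ^j; need ρ^j ≤ 1e-6/2.142e-3 = 0.000466853.
j ≥ ln(0.000466853)/ln(0.6725) = -7.6695/-0.39675 = 19.331.
So 20 more iterations are needed.

20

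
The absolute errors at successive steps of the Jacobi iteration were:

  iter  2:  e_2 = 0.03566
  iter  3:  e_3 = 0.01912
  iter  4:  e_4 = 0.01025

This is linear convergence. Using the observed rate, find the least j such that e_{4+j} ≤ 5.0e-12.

35

Rate ρ ≈ e_4/e_3 = 0.01025/0.01912 = 0.5361.
After j more steps, e_{4+j} ≈ 0.01025·ρ^j; need ρ^j ≤ 5.0e-12/0.01025 = 4.87805e-10.
j ≥ ln(4.87805e-10)/ln(0.5361) = -21.4411/-0.62343 = 34.392.
So 35 more iterations are needed.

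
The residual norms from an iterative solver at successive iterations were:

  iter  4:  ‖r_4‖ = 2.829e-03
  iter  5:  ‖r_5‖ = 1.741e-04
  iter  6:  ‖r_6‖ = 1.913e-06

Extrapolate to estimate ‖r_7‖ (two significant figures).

First estimate the order: p ≈ ln(‖r_6‖/‖r_5‖) / ln(‖r_5‖/‖r_4‖) = ln(1.913e-06/1.741e-04)/ln(1.741e-04/2.829e-03) = ln(0.0109879)/ln(0.0615412) ≈ 1.6180.
Then ‖r_7‖ ≈ ‖r_6‖·(‖r_6‖/‖r_5‖)^p = 1.913e-06·(0.0109879)^1.6180 = 1.913e-06·0.000676394 ≈ 1.294e-09.

1.3e-9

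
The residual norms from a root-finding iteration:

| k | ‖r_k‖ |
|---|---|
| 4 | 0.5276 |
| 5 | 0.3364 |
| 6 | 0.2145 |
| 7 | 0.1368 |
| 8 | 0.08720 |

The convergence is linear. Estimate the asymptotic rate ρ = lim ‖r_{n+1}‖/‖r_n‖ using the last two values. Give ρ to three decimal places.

0.637

ρ ≈ ‖r_8‖/‖r_7‖ = 0.08720/0.1368 = 0.63743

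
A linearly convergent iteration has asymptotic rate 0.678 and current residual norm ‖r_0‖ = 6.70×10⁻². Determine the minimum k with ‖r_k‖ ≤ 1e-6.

29

After k steps, ‖r_k‖ ≈ 6.70×10⁻²·0.678^k.
Need 0.678^k ≤ 1e-6/6.70×10⁻² = 1.49254e-05.
k ≥ ln(1.49254e-05)/ln(0.678) = -11.1124/-0.38861 = 28.595.
Smallest integer k = 29.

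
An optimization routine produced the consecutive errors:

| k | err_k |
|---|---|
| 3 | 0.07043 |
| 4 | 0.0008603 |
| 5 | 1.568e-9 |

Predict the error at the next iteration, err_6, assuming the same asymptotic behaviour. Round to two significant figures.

9.5e-27

First estimate the order: p ≈ ln(err_5/err_4) / ln(err_4/err_3) = ln(1.568e-9/0.0008603)/ln(0.0008603/0.07043) = ln(1.82262e-06)/ln(0.012215) ≈ 3.0000.
Then err_6 ≈ err_5·(err_5/err_4)^p = 1.568e-9·(1.82262e-06)^3.0000 = 1.568e-9·6.05464e-18 ≈ 9.494e-27.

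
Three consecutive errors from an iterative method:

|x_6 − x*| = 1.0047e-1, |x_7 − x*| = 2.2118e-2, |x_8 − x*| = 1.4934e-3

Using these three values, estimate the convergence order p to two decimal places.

1.78

p ≈ ln(|x_8 − x*|/|x_7 − x*|) / ln(|x_7 − x*|/|x_6 − x*|)
  = ln(1.4934e-3/2.2118e-2) / ln(2.2118e-2/1.0047e-1)
  = ln(0.0675197) / ln(0.220145)
  = -2.69534 / -1.51347 ≈ 1.78090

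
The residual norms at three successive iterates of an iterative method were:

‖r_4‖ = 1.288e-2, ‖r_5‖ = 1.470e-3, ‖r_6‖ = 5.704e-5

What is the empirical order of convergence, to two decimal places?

1.50

p ≈ ln(‖r_6‖/‖r_5‖) / ln(‖r_5‖/‖r_4‖)
  = ln(5.704e-5/1.470e-3) / ln(1.470e-3/1.288e-2)
  = ln(0.0388027) / ln(0.11413)
  = -3.24927 / -2.17042 ≈ 1.49707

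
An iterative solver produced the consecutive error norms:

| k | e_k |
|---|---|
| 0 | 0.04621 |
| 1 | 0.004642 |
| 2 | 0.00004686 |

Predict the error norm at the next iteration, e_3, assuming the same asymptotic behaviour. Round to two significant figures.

4.8e-9

First estimate the order: p ≈ ln(e_2/e_1) / ln(e_1/e_0) = ln(0.00004686/0.004642)/ln(0.004642/0.04621) = ln(0.0100948)/ln(0.100454) ≈ 1.9998.
Then e_3 ≈ e_2·(e_2/e_1)^p = 0.00004686·(0.0100948)^1.9998 = 0.00004686·0.000101999 ≈ 4.78e-09.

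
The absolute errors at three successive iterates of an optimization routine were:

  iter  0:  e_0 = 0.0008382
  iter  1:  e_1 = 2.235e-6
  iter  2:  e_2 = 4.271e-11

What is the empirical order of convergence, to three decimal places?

p ≈ ln(e_2/e_1) / ln(e_1/e_0)
  = ln(4.271e-11/2.235e-6) / ln(2.235e-6/0.0008382)
  = ln(1.91096e-05) / ln(0.00266643)
  = -10.865320 / -5.927015 ≈ 1.833186

1.833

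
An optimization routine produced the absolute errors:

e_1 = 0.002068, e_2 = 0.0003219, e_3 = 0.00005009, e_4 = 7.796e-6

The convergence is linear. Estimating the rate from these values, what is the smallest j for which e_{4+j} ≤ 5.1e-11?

7

Rate ρ ≈ e_4/e_3 = 7.796e-6/0.00005009 = 0.1556.
After j more steps, e_{4+j} ≈ 7.796e-6·ρ^j; need ρ^j ≤ 5.1e-11/7.796e-6 = 6.54182e-06.
j ≥ ln(6.54182e-06)/ln(0.1556) = -11.9373/-1.86047 = 6.416.
So 7 more iterations are needed.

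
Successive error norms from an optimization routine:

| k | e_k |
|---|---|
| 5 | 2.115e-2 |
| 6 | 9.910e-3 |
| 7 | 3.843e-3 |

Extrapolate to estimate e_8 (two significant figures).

1.2e-3

First estimate the order: p ≈ ln(e_7/e_6) / ln(e_6/e_5) = ln(3.843e-3/9.910e-3)/ln(9.910e-3/2.115e-2) = ln(0.38779)/ln(0.468558) ≈ 1.2496.
Then e_8 ≈ e_7·(e_7/e_6)^p = 3.843e-3·(0.38779)^1.2496 = 3.843e-3·0.306133 ≈ 0.001176.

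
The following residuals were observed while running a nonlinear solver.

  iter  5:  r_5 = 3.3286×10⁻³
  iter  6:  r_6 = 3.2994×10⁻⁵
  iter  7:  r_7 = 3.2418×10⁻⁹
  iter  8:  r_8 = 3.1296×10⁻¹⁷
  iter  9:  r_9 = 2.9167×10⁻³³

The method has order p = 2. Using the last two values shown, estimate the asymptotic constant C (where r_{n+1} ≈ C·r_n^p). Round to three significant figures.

C ≈ r_9 / r_8^2
  = 2.9167×10⁻³³ / (3.1296×10⁻¹⁷)^2
  = 2.9167×10⁻³³ / 9.7944e-34 ≈ 2.9779

2.98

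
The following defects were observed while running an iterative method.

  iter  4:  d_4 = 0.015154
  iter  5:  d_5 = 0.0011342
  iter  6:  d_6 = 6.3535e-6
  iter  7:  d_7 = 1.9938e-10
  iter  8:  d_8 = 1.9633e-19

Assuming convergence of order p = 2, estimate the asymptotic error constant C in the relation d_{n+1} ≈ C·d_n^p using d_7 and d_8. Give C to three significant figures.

4.94

C ≈ d_8 / d_7^2
  = 1.9633e-19 / (1.9938e-10)^2
  = 1.9633e-19 / 3.97524e-20 ≈ 4.9388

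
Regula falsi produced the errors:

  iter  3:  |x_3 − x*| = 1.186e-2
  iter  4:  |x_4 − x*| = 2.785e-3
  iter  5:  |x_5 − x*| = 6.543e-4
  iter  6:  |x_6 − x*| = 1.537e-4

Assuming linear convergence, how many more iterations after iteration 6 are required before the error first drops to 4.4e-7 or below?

5

Rate ρ ≈ |x_6 − x*|/|x_5 − x*| = 1.537e-4/6.543e-4 = 0.2349.
After j more steps, |x_{6+j} − x*| ≈ 1.537e-4·ρ^j; need ρ^j ≤ 4.4e-7/1.537e-4 = 0.00286272.
j ≥ ln(0.00286272)/ln(0.2349) = -5.8560/-1.44860 = 4.043.
So 5 more iterations are needed.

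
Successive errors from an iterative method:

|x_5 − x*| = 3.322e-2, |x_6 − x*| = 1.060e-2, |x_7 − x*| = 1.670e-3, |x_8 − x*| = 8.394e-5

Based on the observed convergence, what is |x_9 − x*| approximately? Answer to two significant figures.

First estimate the order: p ≈ ln(|x_8 − x*|/|x_7 − x*|) / ln(|x_7 − x*|/|x_6 − x*|) = ln(8.394e-5/1.670e-3)/ln(1.670e-3/1.060e-2) = ln(0.0502635)/ln(0.157547) ≈ 1.6182.
Then |x_9 − x*| ≈ |x_8 − x*|·(|x_8 − x*|/|x_7 − x*|)^p = 8.394e-5·(0.0502635)^1.6182 = 8.394e-5·0.00791347 ≈ 6.643e-07.

6.6e-7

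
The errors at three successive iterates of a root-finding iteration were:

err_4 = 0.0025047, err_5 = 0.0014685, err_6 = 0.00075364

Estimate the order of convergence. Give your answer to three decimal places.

p ≈ ln(err_6/err_5) / ln(err_5/err_4)
  = ln(0.00075364/0.0014685) / ln(0.0014685/0.0025047)
  = ln(0.513204) / ln(0.586298)
  = -0.667082 / -0.533927 ≈ 1.249388

1.249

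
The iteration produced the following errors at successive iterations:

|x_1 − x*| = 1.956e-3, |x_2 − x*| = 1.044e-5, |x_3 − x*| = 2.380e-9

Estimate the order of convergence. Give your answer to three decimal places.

p ≈ ln(|x_3 − x*|/|x_2 − x*|) / ln(|x_2 − x*|/|x_1 − x*|)
  = ln(2.380e-9/1.044e-5) / ln(1.044e-5/1.956e-3)
  = ln(0.000227969) / ln(0.00533742)
  = -8.386301 / -5.233013 ≈ 1.602576

1.603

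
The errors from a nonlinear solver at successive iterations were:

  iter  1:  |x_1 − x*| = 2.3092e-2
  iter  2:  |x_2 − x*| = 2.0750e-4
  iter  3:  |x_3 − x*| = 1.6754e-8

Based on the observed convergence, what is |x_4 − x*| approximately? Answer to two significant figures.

First estimate the order: p ≈ ln(|x_3 − x*|/|x_2 − x*|) / ln(|x_2 − x*|/|x_1 − x*|) = ln(1.6754e-8/2.0750e-4)/ln(2.0750e-4/2.3092e-2) = ln(8.07422e-05)/ln(0.0089858) ≈ 2.0000.
Then |x_4 − x*| ≈ |x_3 − x*|·(|x_3 − x*|/|x_2 − x*|)^p = 1.6754e-8·(8.07422e-05)^2.0000 = 1.6754e-8·6.5193e-09 ≈ 1.092e-16.

1.1e-16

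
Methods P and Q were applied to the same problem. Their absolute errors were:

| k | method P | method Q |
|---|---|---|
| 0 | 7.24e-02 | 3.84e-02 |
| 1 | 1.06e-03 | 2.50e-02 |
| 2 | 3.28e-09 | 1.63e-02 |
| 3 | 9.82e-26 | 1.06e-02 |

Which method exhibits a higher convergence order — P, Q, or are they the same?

Method P: p ≈ ln(9.82e-26/3.28e-09)/ln(3.28e-09/1.06e-03) ≈ 3.00.
Method Q: p ≈ ln(1.06e-02/1.63e-02)/ln(1.63e-02/2.50e-02) ≈ 1.01.
Method P has the higher order (≈3.0 vs ≈1.0).

P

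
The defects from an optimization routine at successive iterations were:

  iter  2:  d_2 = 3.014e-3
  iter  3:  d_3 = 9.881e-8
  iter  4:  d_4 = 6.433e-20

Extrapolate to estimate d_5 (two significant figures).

4.9e-53

First estimate the order: p ≈ ln(d_4/d_3) / ln(d_3/d_2) = ln(6.433e-20/9.881e-8)/ln(9.881e-8/3.014e-3) = ln(6.51047e-13)/ln(3.27837e-05) ≈ 2.7175.
Then d_5 ≈ d_4·(d_4/d_3)^p = 6.433e-20·(6.51047e-13)^2.7175 = 6.433e-20·7.64701e-34 ≈ 4.919e-53.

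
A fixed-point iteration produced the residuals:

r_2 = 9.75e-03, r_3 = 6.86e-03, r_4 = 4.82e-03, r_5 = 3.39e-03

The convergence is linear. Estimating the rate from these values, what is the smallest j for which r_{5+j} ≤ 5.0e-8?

Rate ρ ≈ r_5/r_4 = 3.39e-03/4.82e-03 = 0.7033.
After j more steps, r_{5+j} ≈ 3.39e-03·ρ^j; need ρ^j ≤ 5.0e-8/3.39e-03 = 1.47493e-05.
j ≥ ln(1.47493e-05)/ln(0.7033) = -11.1243/-0.35197 = 31.606.
So 32 more iterations are needed.

32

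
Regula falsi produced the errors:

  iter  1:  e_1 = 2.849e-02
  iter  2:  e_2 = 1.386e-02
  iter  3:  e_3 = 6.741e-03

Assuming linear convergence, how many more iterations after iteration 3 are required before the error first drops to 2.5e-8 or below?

Rate ρ ≈ e_3/e_2 = 6.741e-03/1.386e-02 = 0.4864.
After j more steps, e_{3+j} ≈ 6.741e-03·ρ^j; need ρ^j ≤ 2.5e-8/6.741e-03 = 3.70865e-06.
j ≥ ln(3.70865e-06)/ln(0.4864) = -12.5048/-0.72072 = 17.350.
So 18 more iterations are needed.

18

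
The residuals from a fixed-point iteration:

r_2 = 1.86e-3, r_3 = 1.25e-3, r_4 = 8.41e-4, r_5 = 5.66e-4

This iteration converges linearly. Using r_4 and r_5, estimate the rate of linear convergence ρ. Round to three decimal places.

0.673

ρ ≈ r_5/r_4 = 5.66e-4/8.41e-4 = 0.67301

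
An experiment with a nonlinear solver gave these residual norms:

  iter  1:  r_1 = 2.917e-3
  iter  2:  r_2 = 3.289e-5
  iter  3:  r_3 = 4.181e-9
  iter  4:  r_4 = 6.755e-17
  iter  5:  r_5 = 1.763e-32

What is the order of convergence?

2

Consecutive ratios: r_5/r_4 = 1.763e-32/6.755e-17 = 2.60992e-16, r_4/r_3 = 6.755e-17/4.181e-9 = 1.61564e-08.
p ≈ ln(2.60992e-16)/ln(1.61564e-08) = -35.8820/-17.9409 ≈ 2.00.
So the convergence is quadratic (order 2).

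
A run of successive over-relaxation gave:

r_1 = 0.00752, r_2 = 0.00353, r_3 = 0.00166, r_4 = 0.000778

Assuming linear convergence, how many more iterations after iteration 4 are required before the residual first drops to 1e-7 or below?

Rate ρ ≈ r_4/r_3 = 0.000778/0.00166 = 0.4687.
After j more steps, r_{4+j} ≈ 0.000778·ρ^j; need ρ^j ≤ 1e-7/0.000778 = 0.000128535.
j ≥ ln(0.000128535)/ln(0.4687) = -8.9593/-0.75779 = 11.823.
So 12 more iterations are needed.

12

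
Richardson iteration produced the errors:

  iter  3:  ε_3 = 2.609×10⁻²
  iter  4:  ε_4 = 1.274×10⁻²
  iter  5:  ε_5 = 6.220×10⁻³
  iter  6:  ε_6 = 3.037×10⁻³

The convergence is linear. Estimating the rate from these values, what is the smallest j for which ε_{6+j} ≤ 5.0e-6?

9

Rate ρ ≈ ε_6/ε_5 = 3.037×10⁻³/6.220×10⁻³ = 0.4883.
After j more steps, ε_{6+j} ≈ 3.037×10⁻³·ρ^j; need ρ^j ≤ 5.0e-6/3.037×10⁻³ = 0.00164636.
j ≥ ln(0.00164636)/ln(0.4883) = -6.4092/-0.71683 = 8.941.
So 9 more iterations are needed.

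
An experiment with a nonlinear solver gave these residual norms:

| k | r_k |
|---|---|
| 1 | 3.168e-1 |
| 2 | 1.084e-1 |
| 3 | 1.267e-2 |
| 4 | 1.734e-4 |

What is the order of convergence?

2

Consecutive ratios: r_4/r_3 = 1.734e-4/1.267e-2 = 0.0136859, r_3/r_2 = 1.267e-2/1.084e-1 = 0.116882.
p ≈ ln(0.0136859)/ln(0.116882) = -4.2914/-2.1466 ≈ 2.00.
So the convergence is quadratic (order 2).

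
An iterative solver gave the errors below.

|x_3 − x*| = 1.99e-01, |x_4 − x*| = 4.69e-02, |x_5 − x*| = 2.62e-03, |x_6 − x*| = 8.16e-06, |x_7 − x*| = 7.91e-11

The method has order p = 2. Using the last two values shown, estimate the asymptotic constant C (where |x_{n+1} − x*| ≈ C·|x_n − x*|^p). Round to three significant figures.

C ≈ |x_7 − x*| / |x_6 − x*|^2
  = 7.91e-11 / (8.16e-06)^2
  = 7.91e-11 / 6.65856e-11 ≈ 1.1879

1.19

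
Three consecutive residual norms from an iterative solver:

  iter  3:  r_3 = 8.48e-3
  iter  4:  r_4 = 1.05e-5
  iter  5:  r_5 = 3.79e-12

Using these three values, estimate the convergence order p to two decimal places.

2.22

p ≈ ln(r_5/r_4) / ln(r_4/r_3)
  = ln(3.79e-12/1.05e-5) / ln(1.05e-5/8.48e-3)
  = ln(3.60952e-07) / ln(0.00123821)
  = -14.83452 / -6.69409 ≈ 2.21606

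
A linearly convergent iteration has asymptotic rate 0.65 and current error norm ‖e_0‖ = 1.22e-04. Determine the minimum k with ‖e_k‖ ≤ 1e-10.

33

After k steps, ‖e_k‖ ≈ 1.22e-04·0.65^k.
Need 0.65^k ≤ 1e-10/1.22e-04 = 8.19672e-07.
k ≥ ln(8.19672e-07)/ln(0.65) = -14.0144/-0.43078 = 32.533.
Smallest integer k = 33.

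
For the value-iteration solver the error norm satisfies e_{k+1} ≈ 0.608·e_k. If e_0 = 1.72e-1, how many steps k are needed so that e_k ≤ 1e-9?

After k steps, e_k ≈ 1.72e-1·0.608^k.
Need 0.608^k ≤ 1e-9/1.72e-1 = 5.81395e-09.
k ≥ ln(5.81395e-09)/ln(0.608) = -18.9630/-0.49758 = 38.110.
Smallest integer k = 39.

39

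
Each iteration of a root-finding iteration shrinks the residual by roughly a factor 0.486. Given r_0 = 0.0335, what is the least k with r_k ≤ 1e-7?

18

After k steps, r_k ≈ 0.0335·0.486^k.
Need 0.486^k ≤ 1e-7/0.0335 = 2.98507e-06.
k ≥ ln(2.98507e-06)/ln(0.486) = -12.7219/-0.72155 = 17.631.
Smallest integer k = 18.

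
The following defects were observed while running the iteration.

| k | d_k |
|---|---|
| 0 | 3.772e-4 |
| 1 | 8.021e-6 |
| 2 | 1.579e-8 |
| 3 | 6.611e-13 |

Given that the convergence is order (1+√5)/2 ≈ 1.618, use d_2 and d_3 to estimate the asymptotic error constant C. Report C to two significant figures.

2.8

C ≈ d_3 / d_2^1.618
  = 6.611e-13 / (1.579e-8)^1.618
  = 6.611e-13 / 2.38222e-13 ≈ 2.7751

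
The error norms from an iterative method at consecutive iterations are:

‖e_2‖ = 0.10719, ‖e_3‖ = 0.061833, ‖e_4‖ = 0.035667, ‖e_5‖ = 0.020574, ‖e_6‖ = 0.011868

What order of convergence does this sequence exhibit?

1

Consecutive ratios: ‖e_6‖/‖e_5‖ = 0.011868/0.020574 = 0.576845, ‖e_5‖/‖e_4‖ = 0.020574/0.035667 = 0.576836.
p ≈ ln(0.576845)/ln(0.576836) = -0.5502/-0.5502 ≈ 1.00.
So the convergence is linear (order 1).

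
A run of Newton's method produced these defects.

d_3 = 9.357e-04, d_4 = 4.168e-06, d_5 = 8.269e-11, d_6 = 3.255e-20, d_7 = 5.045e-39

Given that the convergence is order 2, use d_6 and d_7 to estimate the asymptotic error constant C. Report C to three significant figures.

4.76

C ≈ d_7 / d_6^2
  = 5.045e-39 / (3.255e-20)^2
  = 5.045e-39 / 1.0595e-39 ≈ 4.7617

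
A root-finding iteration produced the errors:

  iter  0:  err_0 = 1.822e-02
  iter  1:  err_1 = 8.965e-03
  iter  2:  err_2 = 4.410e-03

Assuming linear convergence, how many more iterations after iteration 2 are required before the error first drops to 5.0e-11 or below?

26

Rate ρ ≈ err_2/err_1 = 4.410e-03/8.965e-03 = 0.4919.
After j more steps, err_{2+j} ≈ 4.410e-03·ρ^j; need ρ^j ≤ 5.0e-11/4.410e-03 = 1.13379e-08.
j ≥ ln(1.13379e-08)/ln(0.4919) = -18.2951/-0.70948 = 25.787.
So 26 more iterations are needed.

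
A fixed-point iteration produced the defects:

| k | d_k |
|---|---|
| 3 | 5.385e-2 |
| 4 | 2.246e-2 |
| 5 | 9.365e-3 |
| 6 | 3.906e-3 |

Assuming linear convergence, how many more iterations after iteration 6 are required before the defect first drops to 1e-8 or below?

15

Rate ρ ≈ d_6/d_5 = 3.906e-3/9.365e-3 = 0.4171.
After j more steps, d_{6+j} ≈ 3.906e-3·ρ^j; need ρ^j ≤ 1e-8/3.906e-3 = 2.56016e-06.
j ≥ ln(2.56016e-06)/ln(0.4171) = -12.8754/-0.87443 = 14.724.
So 15 more iterations are needed.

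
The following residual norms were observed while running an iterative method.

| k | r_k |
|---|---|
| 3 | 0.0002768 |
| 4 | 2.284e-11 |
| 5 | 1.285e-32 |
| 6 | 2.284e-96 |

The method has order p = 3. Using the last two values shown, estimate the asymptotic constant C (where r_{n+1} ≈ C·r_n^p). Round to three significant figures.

1.08

C ≈ r_6 / r_5^3
  = 2.284e-96 / (1.285e-32)^3
  = 2.284e-96 / 2.12182e-96 ≈ 1.0764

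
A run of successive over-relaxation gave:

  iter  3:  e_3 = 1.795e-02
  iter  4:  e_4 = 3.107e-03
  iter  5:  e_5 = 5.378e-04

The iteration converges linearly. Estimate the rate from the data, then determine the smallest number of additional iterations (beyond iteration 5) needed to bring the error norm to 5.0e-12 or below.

Rate ρ ≈ e_5/e_4 = 5.378e-04/3.107e-03 = 0.1731.
After j more steps, e_{5+j} ≈ 5.378e-04·ρ^j; need ρ^j ≤ 5.0e-12/5.378e-04 = 9.29714e-09.
j ≥ ln(9.29714e-09)/ln(0.1731) = -18.4936/-1.75389 = 10.544.
So 11 more iterations are needed.

11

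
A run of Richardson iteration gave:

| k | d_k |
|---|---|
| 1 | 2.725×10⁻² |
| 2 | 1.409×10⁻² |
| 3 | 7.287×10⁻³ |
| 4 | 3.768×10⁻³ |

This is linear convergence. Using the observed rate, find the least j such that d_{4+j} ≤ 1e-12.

34

Rate ρ ≈ d_4/d_3 = 3.768×10⁻³/7.287×10⁻³ = 0.5171.
After j more steps, d_{4+j} ≈ 3.768×10⁻³·ρ^j; need ρ^j ≤ 1e-12/3.768×10⁻³ = 2.65393e-10.
j ≥ ln(2.65393e-10)/ln(0.5171) = -22.0498/-0.65952 = 33.433.
So 34 more iterations are needed.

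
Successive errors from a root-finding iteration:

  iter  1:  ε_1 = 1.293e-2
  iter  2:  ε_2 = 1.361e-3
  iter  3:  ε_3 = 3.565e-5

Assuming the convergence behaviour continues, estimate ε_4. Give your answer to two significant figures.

9.8e-8

First estimate the order: p ≈ ln(ε_3/ε_2) / ln(ε_2/ε_1) = ln(3.565e-5/1.361e-3)/ln(1.361e-3/1.293e-2) = ln(0.026194)/ln(0.105259) ≈ 1.6178.
Then ε_4 ≈ ε_3·(ε_3/ε_2)^p = 3.565e-5·(0.026194)^1.6178 = 3.565e-5·0.00276037 ≈ 9.841e-08.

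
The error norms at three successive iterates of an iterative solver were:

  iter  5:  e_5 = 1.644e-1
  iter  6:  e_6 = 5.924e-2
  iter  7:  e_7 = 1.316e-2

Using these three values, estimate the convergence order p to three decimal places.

1.474

p ≈ ln(e_7/e_6) / ln(e_6/e_5)
  = ln(1.316e-2/5.924e-2) / ln(5.924e-2/1.644e-1)
  = ln(0.222147) / ln(0.360341)
  = -1.504416 / -1.020704 ≈ 1.473900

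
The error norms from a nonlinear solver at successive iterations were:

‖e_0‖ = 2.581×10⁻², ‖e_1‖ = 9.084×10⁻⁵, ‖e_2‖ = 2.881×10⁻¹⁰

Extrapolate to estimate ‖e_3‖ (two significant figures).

First estimate the order: p ≈ ln(‖e_2‖/‖e_1‖) / ln(‖e_1‖/‖e_0‖) = ln(2.881×10⁻¹⁰/9.084×10⁻⁵)/ln(9.084×10⁻⁵/2.581×10⁻²) = ln(3.17151e-06)/ln(0.00351957) ≈ 2.2412.
Then ‖e_3‖ ≈ ‖e_2‖·(‖e_2‖/‖e_1‖)^p = 2.881×10⁻¹⁰·(3.17151e-06)^2.2412 = 2.881×10⁻¹⁰·4.74501e-13 ≈ 1.367e-22.

1.4e-22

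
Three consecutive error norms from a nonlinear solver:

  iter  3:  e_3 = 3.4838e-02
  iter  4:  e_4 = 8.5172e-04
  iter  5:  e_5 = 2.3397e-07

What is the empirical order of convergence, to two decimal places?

2.21

p ≈ ln(e_5/e_4) / ln(e_4/e_3)
  = ln(2.3397e-07/8.5172e-04) / ln(8.5172e-04/3.4838e-02)
  = ln(0.000274703) / ln(0.024448)
  = -8.19982 / -3.71121 ≈ 2.20947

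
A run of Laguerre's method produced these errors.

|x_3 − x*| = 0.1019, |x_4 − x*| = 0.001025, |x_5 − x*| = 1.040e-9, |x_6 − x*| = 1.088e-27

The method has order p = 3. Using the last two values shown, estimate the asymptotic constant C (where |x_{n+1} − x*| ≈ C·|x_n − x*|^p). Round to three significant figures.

C ≈ |x_6 − x*| / |x_5 − x*|^3
  = 1.088e-27 / (1.040e-9)^3
  = 1.088e-27 / 1.12486e-27 ≈ 0.96723

0.967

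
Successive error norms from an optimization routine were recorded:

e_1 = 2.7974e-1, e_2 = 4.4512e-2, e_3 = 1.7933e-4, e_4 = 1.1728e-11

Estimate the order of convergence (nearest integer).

3

Consecutive ratios: e_4/e_3 = 1.1728e-11/1.7933e-4 = 6.5399e-08, e_3/e_2 = 1.7933e-4/4.4512e-2 = 0.0040288.
p ≈ ln(6.5399e-08)/ln(0.0040288) = -16.5428/-5.5143 ≈ 3.00.
So the convergence is cubic (order 3).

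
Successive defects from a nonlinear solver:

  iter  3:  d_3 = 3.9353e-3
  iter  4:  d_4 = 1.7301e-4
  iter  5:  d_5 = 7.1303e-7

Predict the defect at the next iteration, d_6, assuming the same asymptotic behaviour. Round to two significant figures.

4.6e-11

First estimate the order: p ≈ ln(d_5/d_4) / ln(d_4/d_3) = ln(7.1303e-7/1.7301e-4)/ln(1.7301e-4/3.9353e-3) = ln(0.00412132)/ln(0.0439636) ≈ 1.7576.
Then d_6 ≈ d_5·(d_5/d_4)^p = 7.1303e-7·(0.00412132)^1.7576 = 7.1303e-7·6.42966e-05 ≈ 4.585e-11.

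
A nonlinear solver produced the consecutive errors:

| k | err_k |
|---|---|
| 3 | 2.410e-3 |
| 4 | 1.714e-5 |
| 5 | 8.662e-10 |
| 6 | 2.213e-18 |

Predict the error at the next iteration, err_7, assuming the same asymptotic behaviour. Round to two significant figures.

1.4e-35

First estimate the order: p ≈ ln(err_6/err_5) / ln(err_5/err_4) = ln(2.213e-18/8.662e-10)/ln(8.662e-10/1.714e-5) = ln(2.55484e-09)/ln(5.05368e-05) ≈ 2.0000.
Then err_7 ≈ err_6·(err_6/err_5)^p = 2.213e-18·(2.55484e-09)^2.0000 = 2.213e-18·6.52721e-18 ≈ 1.444e-35.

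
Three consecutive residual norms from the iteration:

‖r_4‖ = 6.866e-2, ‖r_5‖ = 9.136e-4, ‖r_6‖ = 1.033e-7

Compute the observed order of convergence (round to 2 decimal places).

p ≈ ln(‖r_6‖/‖r_5‖) / ln(‖r_5‖/‖r_4‖)
  = ln(1.033e-7/9.136e-4) / ln(9.136e-4/6.866e-2)
  = ln(0.000113069) / ln(0.0133061)
  = -9.08751 / -4.31953 ≈ 2.10382

2.10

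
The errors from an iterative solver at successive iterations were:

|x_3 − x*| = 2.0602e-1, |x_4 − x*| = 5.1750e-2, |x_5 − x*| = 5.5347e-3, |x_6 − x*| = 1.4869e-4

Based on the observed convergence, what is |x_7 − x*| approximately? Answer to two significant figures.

4.3e-7

First estimate the order: p ≈ ln(|x_6 − x*|/|x_5 − x*|) / ln(|x_5 − x*|/|x_4 − x*|) = ln(1.4869e-4/5.5347e-3)/ln(5.5347e-3/5.1750e-2) = ln(0.0268651)/ln(0.106951) ≈ 1.6180.
Then |x_7 − x*| ≈ |x_6 − x*|·(|x_6 − x*|/|x_5 − x*|)^p = 1.4869e-4·(0.0268651)^1.6180 = 1.4869e-4·0.0028736 ≈ 4.273e-07.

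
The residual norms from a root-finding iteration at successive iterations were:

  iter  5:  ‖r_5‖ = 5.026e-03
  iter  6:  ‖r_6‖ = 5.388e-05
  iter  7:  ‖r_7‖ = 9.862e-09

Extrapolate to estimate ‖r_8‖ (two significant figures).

8.0e-16

First estimate the order: p ≈ ln(‖r_7‖/‖r_6‖) / ln(‖r_6‖/‖r_5‖) = ln(9.862e-09/5.388e-05)/ln(5.388e-05/5.026e-03) = ln(0.000183036)/ln(0.0107203) ≈ 1.8974.
Then ‖r_8‖ ≈ ‖r_7‖·(‖r_7‖/‖r_6‖)^p = 9.862e-09·(0.000183036)^1.8974 = 9.862e-09·8.10097e-08 ≈ 7.989e-16.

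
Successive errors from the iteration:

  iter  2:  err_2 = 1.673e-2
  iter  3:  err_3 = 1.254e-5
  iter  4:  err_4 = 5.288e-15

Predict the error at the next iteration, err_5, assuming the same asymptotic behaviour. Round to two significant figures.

4.0e-43

First estimate the order: p ≈ ln(err_4/err_3) / ln(err_3/err_2) = ln(5.288e-15/1.254e-5)/ln(1.254e-5/1.673e-2) = ln(4.21691e-10)/ln(0.000749552) ≈ 2.9998.
Then err_5 ≈ err_4·(err_4/err_3)^p = 5.288e-15·(4.21691e-10)^2.9998 = 5.288e-15·7.53109e-29 ≈ 3.982e-43.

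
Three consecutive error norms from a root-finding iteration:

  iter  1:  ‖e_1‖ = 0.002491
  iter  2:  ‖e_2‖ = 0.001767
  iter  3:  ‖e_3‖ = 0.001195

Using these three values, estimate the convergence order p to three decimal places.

p ≈ ln(‖e_3‖/‖e_2‖) / ln(‖e_2‖/‖e_1‖)
  = ln(0.001195/0.001767) / ln(0.001767/0.002491)
  = ln(0.676287) / ln(0.709354)
  = -0.391138 / -0.343401 ≈ 1.139012

1.139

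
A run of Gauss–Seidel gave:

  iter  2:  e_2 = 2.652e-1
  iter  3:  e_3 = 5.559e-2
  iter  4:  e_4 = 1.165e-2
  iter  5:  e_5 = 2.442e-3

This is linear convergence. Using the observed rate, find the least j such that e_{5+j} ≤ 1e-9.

Rate ρ ≈ e_5/e_4 = 2.442e-3/1.165e-2 = 0.2096.
After j more steps, e_{5+j} ≈ 2.442e-3·ρ^j; need ρ^j ≤ 1e-9/2.442e-3 = 4.095e-07.
j ≥ ln(4.095e-07)/ln(0.2096) = -14.7083/-1.56255 = 9.413.
So 10 more iterations are needed.

10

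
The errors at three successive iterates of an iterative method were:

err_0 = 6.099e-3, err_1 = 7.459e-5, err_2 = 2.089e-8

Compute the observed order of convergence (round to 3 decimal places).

p ≈ ln(err_2/err_1) / ln(err_1/err_0)
  = ln(2.089e-8/7.459e-5) / ln(7.459e-5/6.099e-3)
  = ln(0.000280064) / ln(0.0122299)
  = -8.180492 / -4.403872 ≈ 1.857568

1.858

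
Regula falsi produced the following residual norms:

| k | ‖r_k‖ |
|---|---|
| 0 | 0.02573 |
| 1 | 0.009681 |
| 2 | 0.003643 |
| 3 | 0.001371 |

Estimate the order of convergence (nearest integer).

Consecutive ratios: ‖r_3‖/‖r_2‖ = 0.001371/0.003643 = 0.376338, ‖r_2‖/‖r_1‖ = 0.003643/0.009681 = 0.376304.
p ≈ ln(0.376338)/ln(0.376304) = -0.9773/-0.9774 ≈ 1.00.
So the convergence is linear (order 1).

1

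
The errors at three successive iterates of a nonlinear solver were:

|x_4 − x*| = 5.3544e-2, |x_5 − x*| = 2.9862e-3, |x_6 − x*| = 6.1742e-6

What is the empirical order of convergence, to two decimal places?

2.14

p ≈ ln(|x_6 − x*|/|x_5 − x*|) / ln(|x_5 − x*|/|x_4 − x*|)
  = ln(6.1742e-6/2.9862e-3) / ln(2.9862e-3/5.3544e-2)
  = ln(0.00206758) / ln(0.055771)
  = -6.18138 / -2.88650 ≈ 2.14148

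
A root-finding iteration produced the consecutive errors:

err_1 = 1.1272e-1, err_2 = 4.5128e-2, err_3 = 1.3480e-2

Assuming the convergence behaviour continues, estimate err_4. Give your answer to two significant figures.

2.7e-3

First estimate the order: p ≈ ln(err_3/err_2) / ln(err_2/err_1) = ln(1.3480e-2/4.5128e-2)/ln(4.5128e-2/1.1272e-1) = ln(0.298706)/ln(0.400355) ≈ 1.3200.
Then err_4 ≈ err_3·(err_3/err_2)^p = 1.3480e-2·(0.298706)^1.3200 = 1.3480e-2·0.202919 ≈ 0.002735.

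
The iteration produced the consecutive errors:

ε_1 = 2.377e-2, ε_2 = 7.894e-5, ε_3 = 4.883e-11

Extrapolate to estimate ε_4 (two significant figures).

1.4e-26

First estimate the order: p ≈ ln(ε_3/ε_2) / ln(ε_2/ε_1) = ln(4.883e-11/7.894e-5)/ln(7.894e-5/2.377e-2) = ln(6.18571e-07)/ln(0.00332099) ≈ 2.5048.
Then ε_4 ≈ ε_3·(ε_3/ε_2)^p = 4.883e-11·(6.18571e-07)^2.5048 = 4.883e-11·2.80978e-16 ≈ 1.372e-26.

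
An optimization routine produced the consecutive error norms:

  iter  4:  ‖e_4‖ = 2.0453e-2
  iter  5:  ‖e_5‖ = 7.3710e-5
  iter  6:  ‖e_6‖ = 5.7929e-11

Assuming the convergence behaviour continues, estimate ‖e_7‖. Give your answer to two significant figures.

First estimate the order: p ≈ ln(‖e_6‖/‖e_5‖) / ln(‖e_5‖/‖e_4‖) = ln(5.7929e-11/7.3710e-5)/ln(7.3710e-5/2.0453e-2) = ln(7.85904e-07)/ln(0.00360387) ≈ 2.4986.
Then ‖e_7‖ ≈ ‖e_6‖·(‖e_6‖/‖e_5‖)^p = 5.7929e-11·(7.85904e-07)^2.4986 = 5.7929e-11·5.58432e-16 ≈ 3.235e-26.

3.2e-26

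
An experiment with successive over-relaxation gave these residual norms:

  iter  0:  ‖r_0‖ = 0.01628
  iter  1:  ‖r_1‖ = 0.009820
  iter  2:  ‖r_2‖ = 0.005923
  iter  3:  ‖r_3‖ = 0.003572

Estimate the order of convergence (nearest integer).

1

Consecutive ratios: ‖r_3‖/‖r_2‖ = 0.003572/0.005923 = 0.603073, ‖r_2‖/‖r_1‖ = 0.005923/0.009820 = 0.603157.
p ≈ ln(0.603073)/ln(0.603157) = -0.5057/-0.5056 ≈ 1.00.
So the convergence is linear (order 1).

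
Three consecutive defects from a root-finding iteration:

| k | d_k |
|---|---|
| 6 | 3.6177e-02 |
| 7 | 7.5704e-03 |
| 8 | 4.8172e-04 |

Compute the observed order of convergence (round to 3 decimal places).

p ≈ ln(d_8/d_7) / ln(d_7/d_6)
  = ln(4.8172e-04/7.5704e-03) / ln(7.5704e-03/3.6177e-02)
  = ln(0.063632) / ln(0.20926)
  = -2.754639 / -1.564178 ≈ 1.761078

1.761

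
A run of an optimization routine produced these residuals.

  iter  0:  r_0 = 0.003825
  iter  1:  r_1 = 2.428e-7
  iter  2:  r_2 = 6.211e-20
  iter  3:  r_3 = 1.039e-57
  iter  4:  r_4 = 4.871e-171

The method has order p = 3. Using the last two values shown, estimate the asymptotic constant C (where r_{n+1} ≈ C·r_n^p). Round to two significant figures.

4.3

C ≈ r_4 / r_3^3
  = 4.871e-171 / (1.039e-57)^3
  = 4.871e-171 / 1.12162e-171 ≈ 4.3428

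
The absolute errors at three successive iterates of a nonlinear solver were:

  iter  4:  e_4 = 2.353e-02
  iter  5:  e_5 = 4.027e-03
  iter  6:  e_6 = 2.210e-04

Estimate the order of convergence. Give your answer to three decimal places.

1.644

p ≈ ln(e_6/e_5) / ln(e_5/e_4)
  = ln(2.210e-04/4.027e-03) / ln(4.027e-03/2.353e-02)
  = ln(0.0548796) / ln(0.171143)
  = -2.902614 / -1.765256 ≈ 1.644302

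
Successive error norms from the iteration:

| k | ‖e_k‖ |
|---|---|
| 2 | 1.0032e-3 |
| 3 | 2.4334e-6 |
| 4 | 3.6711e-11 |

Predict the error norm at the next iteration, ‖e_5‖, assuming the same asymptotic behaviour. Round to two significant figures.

4.7e-20

First estimate the order: p ≈ ln(‖e_4‖/‖e_3‖) / ln(‖e_3‖/‖e_2‖) = ln(3.6711e-11/2.4334e-6)/ln(2.4334e-6/1.0032e-3) = ln(1.50863e-05)/ln(0.00242564) ≈ 1.8436.
Then ‖e_5‖ ≈ ‖e_4‖·(‖e_4‖/‖e_3‖)^p = 3.6711e-11·(1.50863e-05)^1.8436 = 3.6711e-11·1.29192e-09 ≈ 4.743e-20.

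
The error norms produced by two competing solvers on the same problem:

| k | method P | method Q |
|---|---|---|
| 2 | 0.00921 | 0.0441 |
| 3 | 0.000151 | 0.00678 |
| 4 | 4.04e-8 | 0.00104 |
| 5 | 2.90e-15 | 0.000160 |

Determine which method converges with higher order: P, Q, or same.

Method P: p ≈ ln(2.90e-15/4.04e-8)/ln(4.04e-8/0.000151) ≈ 2.00.
Method Q: p ≈ ln(0.000160/0.00104)/ln(0.00104/0.00678) ≈ 1.00.
Method P has the higher order (≈2.0 vs ≈1.0).

P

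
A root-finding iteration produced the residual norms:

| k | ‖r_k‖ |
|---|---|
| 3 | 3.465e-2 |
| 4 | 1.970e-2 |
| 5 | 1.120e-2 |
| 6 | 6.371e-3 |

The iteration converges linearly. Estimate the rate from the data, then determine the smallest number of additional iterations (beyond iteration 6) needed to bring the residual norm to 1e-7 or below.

Rate ρ ≈ ‖r_6‖/‖r_5‖ = 6.371e-3/1.120e-2 = 0.5688.
After j more steps, ‖r_{6+j}‖ ≈ 6.371e-3·ρ^j; need ρ^j ≤ 1e-7/6.371e-3 = 1.56961e-05.
j ≥ ln(1.56961e-05)/ln(0.5688) = -11.0621/-0.56423 = 19.606.
So 20 more iterations are needed.

20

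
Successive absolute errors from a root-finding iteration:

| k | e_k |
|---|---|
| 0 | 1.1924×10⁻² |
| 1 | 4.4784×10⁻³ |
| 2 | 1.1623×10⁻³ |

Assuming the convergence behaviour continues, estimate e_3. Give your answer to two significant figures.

1.8e-4

First estimate the order: p ≈ ln(e_2/e_1) / ln(e_1/e_0) = ln(1.1623×10⁻³/4.4784×10⁻³)/ln(4.4784×10⁻³/1.1924×10⁻²) = ln(0.259535)/ln(0.375579) ≈ 1.3774.
Then e_3 ≈ e_2·(e_2/e_1)^p = 1.1623×10⁻³·(0.259535)^1.3774 = 1.1623×10⁻³·0.155996 ≈ 0.0001813.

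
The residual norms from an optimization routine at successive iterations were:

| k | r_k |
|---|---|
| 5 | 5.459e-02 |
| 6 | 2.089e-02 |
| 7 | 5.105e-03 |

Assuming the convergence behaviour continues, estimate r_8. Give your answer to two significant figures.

6.5e-4

First estimate the order: p ≈ ln(r_7/r_6) / ln(r_6/r_5) = ln(5.105e-03/2.089e-02)/ln(2.089e-02/5.459e-02) = ln(0.244375)/ln(0.382671) ≈ 1.4669.
Then r_8 ≈ r_7·(r_7/r_6)^p = 5.105e-03·(0.244375)^1.4669 = 5.105e-03·0.126573 ≈ 0.0006462.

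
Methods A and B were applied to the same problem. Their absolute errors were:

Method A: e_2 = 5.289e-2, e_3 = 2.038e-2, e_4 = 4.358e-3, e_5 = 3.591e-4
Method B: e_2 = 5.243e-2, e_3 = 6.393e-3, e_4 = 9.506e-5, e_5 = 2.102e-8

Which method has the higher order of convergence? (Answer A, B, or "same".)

B

Method A: p ≈ ln(3.591e-4/4.358e-3)/ln(4.358e-3/2.038e-2) ≈ 1.62.
Method B: p ≈ ln(2.102e-8/9.506e-5)/ln(9.506e-5/6.393e-3) ≈ 2.00.
Method B has the higher order (≈2.0 vs ≈1.6).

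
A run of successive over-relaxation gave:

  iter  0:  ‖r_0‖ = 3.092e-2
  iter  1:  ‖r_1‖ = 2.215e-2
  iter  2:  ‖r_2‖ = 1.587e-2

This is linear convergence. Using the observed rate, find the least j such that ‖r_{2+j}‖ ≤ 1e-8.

Rate ρ ≈ ‖r_2‖/‖r_1‖ = 1.587e-2/2.215e-2 = 0.7165.
After j more steps, ‖r_{2+j}‖ ≈ 1.587e-2·ρ^j; need ρ^j ≤ 1e-8/1.587e-2 = 6.3012e-07.
j ≥ ln(6.3012e-07)/ln(0.7165) = -14.2774/-0.33338 = 42.826.
So 43 more iterations are needed.

43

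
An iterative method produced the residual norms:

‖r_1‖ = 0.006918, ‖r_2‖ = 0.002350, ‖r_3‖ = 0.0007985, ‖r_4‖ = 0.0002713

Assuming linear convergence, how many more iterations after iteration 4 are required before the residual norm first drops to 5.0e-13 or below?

Rate ρ ≈ ‖r_4‖/‖r_3‖ = 0.0002713/0.0007985 = 0.3398.
After j more steps, ‖r_{4+j}‖ ≈ 0.0002713·ρ^j; need ρ^j ≤ 5.0e-13/0.0002713 = 1.84298e-09.
j ≥ ln(1.84298e-09)/ln(0.3398) = -20.1119/-1.07940 = 18.632.
So 19 more iterations are needed.

19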